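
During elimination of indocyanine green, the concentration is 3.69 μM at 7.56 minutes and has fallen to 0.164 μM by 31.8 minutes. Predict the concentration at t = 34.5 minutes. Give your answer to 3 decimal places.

Over Δt = 31.8 − 7.56 = 24.24 minutes, the level fell by a factor of 3.69/0.164 ≈ 22.5.
n = log₂(22.5) ≈ 4.4919 half-lives, so t½ = 24.24/4.4919 ≈ 5.3964 minutes.
From t = 31.8 to t = 34.5: 0.164 × (1/2)^((34.5−31.8)/5.3964) ≈ 0.11594 μM.

0.116 μM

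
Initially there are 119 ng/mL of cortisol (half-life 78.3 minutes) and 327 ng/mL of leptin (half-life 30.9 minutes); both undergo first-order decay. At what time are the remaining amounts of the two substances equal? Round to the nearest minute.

74 minutes

Set 119·(1/2)^(t/78.3) = 327·(1/2)^(t/30.9).
Taking log₂: log₂(119/327) = t·(1/78.3 − 1/30.9).
log₂(0.36391) = -1.4583; 1/78.3 − 1/30.9 = -0.019591.
t = -1.4583 / -0.019591 ≈ 74.438 minutes.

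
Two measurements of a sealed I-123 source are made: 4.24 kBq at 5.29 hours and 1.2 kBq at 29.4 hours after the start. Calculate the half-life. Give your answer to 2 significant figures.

Over Δt = 29.4 − 5.29 = 24.11 hours, the level fell by a factor of 4.24/1.2 ≈ 3.5333.
n = log₂(3.5333) ≈ 1.821 half-lives, so t½ = 24.11/1.821 ≈ 13.24 hours.

13 hours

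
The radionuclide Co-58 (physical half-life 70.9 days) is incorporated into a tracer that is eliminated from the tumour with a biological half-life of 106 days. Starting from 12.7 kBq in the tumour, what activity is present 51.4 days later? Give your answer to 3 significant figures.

1/t_eff = 1/t_phys + 1/t_biol = 1/70.9 + 1/106 = 0.023538 per day.
t_eff = 70.9 × 106 / (70.9 + 106) ≈ 42.484 days.
Remaining = 12.7 × (1/2)^(51.4/42.484) = 12.7 × (1/2)^1.2099 ≈ 5.4903 kBq.

5.49 kBq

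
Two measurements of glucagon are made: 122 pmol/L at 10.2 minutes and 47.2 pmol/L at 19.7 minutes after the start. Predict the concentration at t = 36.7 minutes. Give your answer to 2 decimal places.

8.63 pmol/L

Over Δt = 19.7 − 10.2 = 9.5 minutes, the level fell by a factor of 122/47.2 ≈ 2.5847.
n = log₂(2.5847) ≈ 1.37 half-lives, so t½ = 9.5/1.37 ≈ 6.9342 minutes.
From t = 19.7 to t = 36.7: 47.2 × (1/2)^((36.7−19.7)/6.9342) ≈ 8.6284 pmol/L.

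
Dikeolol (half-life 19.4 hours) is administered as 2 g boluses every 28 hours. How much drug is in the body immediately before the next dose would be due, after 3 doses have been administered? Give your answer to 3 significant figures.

The 3 doses were given 84, 56, 28 hours ago.
Total = 2·(1/2)^(84/19.4) + 2·(1/2)^(56/19.4) + 2·(1/2)^(28/19.4)
      = 0.099449 + 0.27044 + 0.73545 ≈ 1.1053 g.

1.11 g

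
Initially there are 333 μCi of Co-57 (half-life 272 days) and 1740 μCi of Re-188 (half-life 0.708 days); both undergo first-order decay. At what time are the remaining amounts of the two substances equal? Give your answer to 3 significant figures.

1.69 days

Set 333·(1/2)^(t/272) = 1740·(1/2)^(t/0.708).
Taking log₂: log₂(333/1740) = t·(1/272 − 1/0.708).
log₂(0.19138) = -2.3855; 1/272 − 1/0.708 = -1.4088.
t = -2.3855 / -1.4088 ≈ 1.6933 days.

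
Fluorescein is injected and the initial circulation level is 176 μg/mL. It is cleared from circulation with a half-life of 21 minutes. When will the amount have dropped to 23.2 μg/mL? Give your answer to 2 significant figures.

61 minutes

Fraction remaining = 23.2/176 ≈ 0.13182.
n = log₂(176/23.2) = ln(7.5862)/ln 2 ≈ 2.9234 half-lives.
t = n × t½ = 2.9234 × 21 ≈ 61.391 minutes.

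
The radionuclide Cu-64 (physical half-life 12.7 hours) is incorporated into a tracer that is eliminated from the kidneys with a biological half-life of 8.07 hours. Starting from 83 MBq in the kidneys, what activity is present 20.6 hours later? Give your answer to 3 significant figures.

1/t_eff = 1/t_phys + 1/t_biol = 1/12.7 + 1/8.07 = 0.20266 per hour.
t_eff = 12.7 × 8.07 / (12.7 + 8.07) ≈ 4.9345 hours.
Remaining = 83 × (1/2)^(20.6/4.9345) = 83 × (1/2)^4.1747 ≈ 4.5958 MBq.

4.60 MBq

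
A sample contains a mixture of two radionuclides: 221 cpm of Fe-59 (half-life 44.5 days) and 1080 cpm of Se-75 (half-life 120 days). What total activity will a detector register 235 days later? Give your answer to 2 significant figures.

Fe-59: 221 × (1/2)^(235/44.5) = 221 × (1/2)^5.2809 ≈ 5.6844 cpm.
Se-75: 1080 × (1/2)^(235/120) = 1080 × (1/2)^1.9583 ≈ 277.91 cpm.
Total = 5.6844 + 277.91 ≈ 283.6 cpm.

280 cpm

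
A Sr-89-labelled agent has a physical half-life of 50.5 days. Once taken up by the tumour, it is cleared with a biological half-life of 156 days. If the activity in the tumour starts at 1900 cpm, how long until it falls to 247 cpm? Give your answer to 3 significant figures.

1/t_eff = 1/t_phys + 1/t_biol = 1/50.5 + 1/156 = 0.026212 per day.
t_eff = 50.5 × 156 / (50.5 + 156) ≈ 38.15 days.
n = log₂(1900/247) ≈ 2.9434; t = 2.9434 × 38.15 ≈ 112.29 days.

112 days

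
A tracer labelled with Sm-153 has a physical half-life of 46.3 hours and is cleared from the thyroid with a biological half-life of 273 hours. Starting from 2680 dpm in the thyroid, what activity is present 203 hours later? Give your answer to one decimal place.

76.6 dpm

1/t_eff = 1/t_phys + 1/t_biol = 1/46.3 + 1/273 = 0.025261 per hour.
t_eff = 46.3 × 273 / (46.3 + 273) ≈ 39.586 hours.
Remaining = 2680 × (1/2)^(203/39.586) = 2680 × (1/2)^5.128 ≈ 76.637 dpm.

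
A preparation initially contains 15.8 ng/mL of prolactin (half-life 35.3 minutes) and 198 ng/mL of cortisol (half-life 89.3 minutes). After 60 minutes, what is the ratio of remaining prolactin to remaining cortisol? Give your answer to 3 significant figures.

prolactin: 15.8 × (1/2)^(60/35.3) = 15.8 × (1/2)^1.6997 ≈ 4.864 ng/mL.
cortisol: 198 × (1/2)^(60/89.3) = 198 × (1/2)^0.67189 ≈ 124.28 ng/mL.
Ratio ≈ 4.864 / 124.28 ≈ 0.039137.

0.0391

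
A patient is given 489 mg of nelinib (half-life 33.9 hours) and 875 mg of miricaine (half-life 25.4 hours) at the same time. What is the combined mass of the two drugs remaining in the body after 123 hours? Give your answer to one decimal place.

nelinib: 489 × (1/2)^(123/33.9) = 489 × (1/2)^3.6283 ≈ 39.544 mg.
miricaine: 875 × (1/2)^(123/25.4) = 875 × (1/2)^4.8425 ≈ 30.498 mg.
Total = 39.544 + 30.498 ≈ 70.041 mg.

70.0 mg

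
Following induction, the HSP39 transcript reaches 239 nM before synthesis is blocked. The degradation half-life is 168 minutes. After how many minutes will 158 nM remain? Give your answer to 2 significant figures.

100 minutes

Fraction remaining = 158/239 ≈ 0.66109.
n = log₂(239/158) = ln(1.5127)/ln 2 ≈ 0.59709 half-lives.
t = n × t½ = 0.59709 × 168 ≈ 100.31 minutes.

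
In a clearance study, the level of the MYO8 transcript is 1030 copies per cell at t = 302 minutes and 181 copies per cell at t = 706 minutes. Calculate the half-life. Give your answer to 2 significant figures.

Over Δt = 706 − 302 = 404 minutes, the level fell by a factor of 1030/181 ≈ 5.6906.
n = log₂(5.6906) ≈ 2.5086 half-lives, so t½ = 404/2.5086 ≈ 161.05 minutes.

160 minutes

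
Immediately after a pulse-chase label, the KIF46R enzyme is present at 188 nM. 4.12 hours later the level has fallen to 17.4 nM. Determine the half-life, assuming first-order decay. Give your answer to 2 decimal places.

1.20 hours

A/A₀ = 17.4/188 ≈ 0.092553.
n = log₂(10.805) ≈ 3.4336 half-lives elapsed in 4.12 hours.
t½ = 4.12/3.4336 ≈ 1.1999 hours.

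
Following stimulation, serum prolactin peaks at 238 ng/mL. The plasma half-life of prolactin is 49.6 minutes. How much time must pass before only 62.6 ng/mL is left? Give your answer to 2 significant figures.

96 minutes

Fraction remaining = 62.6/238 ≈ 0.26303.
n = log₂(238/62.6) = ln(3.8019)/ln 2 ≈ 1.9267 half-lives.
t = n × t½ = 1.9267 × 49.6 ≈ 95.566 minutes.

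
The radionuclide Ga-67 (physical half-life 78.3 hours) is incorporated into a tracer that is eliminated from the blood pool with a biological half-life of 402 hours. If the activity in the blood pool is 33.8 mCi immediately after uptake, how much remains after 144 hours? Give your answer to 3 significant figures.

7.37 mCi

1/t_eff = 1/t_phys + 1/t_biol = 1/78.3 + 1/402 = 0.015259 per hour.
t_eff = 78.3 × 402 / (78.3 + 402) ≈ 65.535 hours.
Remaining = 33.8 × (1/2)^(144/65.535) = 33.8 × (1/2)^2.1973 ≈ 7.37 mCi.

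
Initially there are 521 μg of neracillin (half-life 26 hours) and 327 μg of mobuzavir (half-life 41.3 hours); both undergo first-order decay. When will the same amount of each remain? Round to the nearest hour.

47 hours

Set 521·(1/2)^(t/26) = 327·(1/2)^(t/41.3).
Taking log₂: log₂(521/327) = t·(1/26 − 1/41.3).
log₂(1.5933) = 0.67199; 1/26 − 1/41.3 = 0.014248.
t = 0.67199 / 0.014248 ≈ 47.162 hours.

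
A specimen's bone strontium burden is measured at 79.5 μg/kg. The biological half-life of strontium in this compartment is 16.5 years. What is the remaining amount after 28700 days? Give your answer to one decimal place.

2.9 μg/kg

Convert the elapsed time: 28700 days = 78.6301 years.
Number of half-lives: n = 78.6301/16.5 ≈ 4.7655.
Remaining = 79.5 × (1/2)^4.7655 = 79.5 × 0.036767 ≈ 2.9229 μg/kg.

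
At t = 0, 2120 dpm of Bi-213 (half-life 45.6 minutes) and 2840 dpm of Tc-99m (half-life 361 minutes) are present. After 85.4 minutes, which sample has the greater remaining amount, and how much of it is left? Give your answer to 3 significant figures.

Tc-99m, 2410 dpm

Bi-213: 2120 × (1/2)^1.8728 ≈ 578.85 dpm.
Tc-99m: 2840 × (1/2)^0.23657 ≈ 2410.5 dpm.
Tc-99m has more remaining, at ≈ 2410.5 dpm.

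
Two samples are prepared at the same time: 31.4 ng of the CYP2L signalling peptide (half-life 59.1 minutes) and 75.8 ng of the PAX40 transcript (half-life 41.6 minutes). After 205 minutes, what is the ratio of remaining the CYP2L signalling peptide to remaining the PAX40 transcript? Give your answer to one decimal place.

CYP2L signalling peptide: 31.4 × (1/2)^(205/59.1) = 31.4 × (1/2)^3.4687 ≈ 2.8363 ng.
PAX40 transcript: 75.8 × (1/2)^(205/41.6) = 75.8 × (1/2)^4.9279 ≈ 2.4902 ng.
Ratio ≈ 2.8363 / 2.4902 ≈ 1.139.

1.1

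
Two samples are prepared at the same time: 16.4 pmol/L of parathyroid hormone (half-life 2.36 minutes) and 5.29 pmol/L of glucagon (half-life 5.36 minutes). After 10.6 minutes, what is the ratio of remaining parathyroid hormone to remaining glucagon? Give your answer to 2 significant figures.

0.54

parathyroid hormone: 16.4 × (1/2)^(10.6/2.36) = 16.4 × (1/2)^4.4915 ≈ 0.72905 pmol/L.
glucagon: 5.29 × (1/2)^(10.6/5.36) = 5.29 × (1/2)^1.9776 ≈ 1.3432 pmol/L.
Ratio ≈ 0.72905 / 1.3432 ≈ 0.54278.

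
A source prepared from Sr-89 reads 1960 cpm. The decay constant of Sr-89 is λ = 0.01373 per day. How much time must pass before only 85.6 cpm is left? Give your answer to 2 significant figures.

t½ = ln 2 / λ = 0.69315 / 0.01373 ≈ 50.484 days.
Fraction remaining = 85.6/1960 ≈ 0.043673.
n = log₂(1960/85.6) = ln(22.897)/ln 2 ≈ 4.5171 half-lives.
t = n × t½ = 4.5171 × 50.484 ≈ 228.04 days.

230 days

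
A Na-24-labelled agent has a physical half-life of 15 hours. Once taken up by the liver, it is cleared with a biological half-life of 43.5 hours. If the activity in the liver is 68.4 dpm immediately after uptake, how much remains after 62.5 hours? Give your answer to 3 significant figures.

1/t_eff = 1/t_phys + 1/t_biol = 1/15 + 1/43.5 = 0.089655 per hour.
t_eff = 15 × 43.5 / (15 + 43.5) ≈ 11.154 hours.
Remaining = 68.4 × (1/2)^(62.5/11.154) = 68.4 × (1/2)^5.6034 ≈ 1.4069 dpm.

1.41 dpm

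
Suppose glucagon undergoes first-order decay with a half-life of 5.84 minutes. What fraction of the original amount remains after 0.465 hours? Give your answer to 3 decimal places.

0.465 hours = 27.9 minutes.
n = 27.9/5.84 ≈ 4.7774 half-lives.
Fraction remaining = (1/2)^4.7774 ≈ 0.036464.

0.036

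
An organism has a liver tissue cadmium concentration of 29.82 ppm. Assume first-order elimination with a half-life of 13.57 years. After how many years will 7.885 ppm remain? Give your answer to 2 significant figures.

Fraction remaining = 7.885/29.82 ≈ 0.26442.
n = log₂(29.82/7.885) = ln(3.7819)/ln 2 ≈ 1.9191 half-lives.
t = n × t½ = 1.9191 × 13.57 ≈ 26.042 years.

26 years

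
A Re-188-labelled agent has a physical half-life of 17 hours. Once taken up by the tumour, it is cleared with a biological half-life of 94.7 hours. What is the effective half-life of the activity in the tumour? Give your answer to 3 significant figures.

1/t_eff = 1/t_phys + 1/t_biol = 1/17 + 1/94.7 = 0.069383 per hour.
t_eff = 17 × 94.7 / (17 + 94.7) ≈ 14.413 hours.

14.4 hours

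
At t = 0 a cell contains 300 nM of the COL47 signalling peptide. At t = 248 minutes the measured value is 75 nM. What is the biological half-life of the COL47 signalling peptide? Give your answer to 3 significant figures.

124 minutes

A/A₀ = 75/300 ≈ 0.25.
n = log₂(4) ≈ 2 half-lives elapsed in 248 minutes.
t½ = 248/2 ≈ 124 minutes.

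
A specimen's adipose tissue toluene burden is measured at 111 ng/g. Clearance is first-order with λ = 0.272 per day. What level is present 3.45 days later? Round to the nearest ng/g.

43 ng/g

t½ = ln 2 / λ = 0.69315 / 0.272 ≈ 2.5483 days.
Number of half-lives: n = 3.45/2.5483 ≈ 1.3538.
Remaining = 111 × (1/2)^1.3538 = 111 × 0.39125 ≈ 43.429 ng/g.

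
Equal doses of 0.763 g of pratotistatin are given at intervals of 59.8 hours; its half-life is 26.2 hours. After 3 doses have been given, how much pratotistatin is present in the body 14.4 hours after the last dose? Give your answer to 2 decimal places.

The 3 doses were given 134, 74.2, 14.4 hours ago.
Total = 0.763·(1/2)^(134/26.2) + 0.763·(1/2)^(74.2/26.2) + 0.763·(1/2)^(14.4/26.2)
      = 0.022024 + 0.10715 + 0.52128 ≈ 0.65046 g.

0.65 g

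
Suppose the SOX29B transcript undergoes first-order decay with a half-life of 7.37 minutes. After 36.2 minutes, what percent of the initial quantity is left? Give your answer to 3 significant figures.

3.32%

n = 36.2/7.37 ≈ 4.9118 half-lives.
Fraction remaining = (1/2)^4.9118 ≈ 0.03322, i.e. 3.322%.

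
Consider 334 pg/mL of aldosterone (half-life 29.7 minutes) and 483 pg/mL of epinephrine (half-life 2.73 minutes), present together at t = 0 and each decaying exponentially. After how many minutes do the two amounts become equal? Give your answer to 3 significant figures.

Set 334·(1/2)^(t/29.7) = 483·(1/2)^(t/2.73).
Taking log₂: log₂(334/483) = t·(1/29.7 − 1/2.73).
log₂(0.69151) = -0.53218; 1/29.7 − 1/2.73 = -0.33263.
t = -0.53218 / -0.33263 ≈ 1.5999 minutes.

1.60 minutes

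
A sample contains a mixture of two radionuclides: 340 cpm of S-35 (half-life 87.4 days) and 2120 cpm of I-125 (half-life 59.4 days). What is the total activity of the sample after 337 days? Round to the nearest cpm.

S-35: 340 × (1/2)^(337/87.4) = 340 × (1/2)^3.8558 ≈ 23.483 cpm.
I-125: 2120 × (1/2)^(337/59.4) = 2120 × (1/2)^5.6734 ≈ 41.541 cpm.
Total = 23.483 + 41.541 ≈ 65.024 cpm.

65 cpm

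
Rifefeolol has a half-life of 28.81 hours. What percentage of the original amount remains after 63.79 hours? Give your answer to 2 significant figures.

22%

n = 63.79/28.81 ≈ 2.2142 half-lives.
Fraction remaining = (1/2)^2.2142 ≈ 0.21551, i.e. 21.551%.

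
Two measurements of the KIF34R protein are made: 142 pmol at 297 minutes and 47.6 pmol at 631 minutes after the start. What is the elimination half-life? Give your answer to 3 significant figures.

212 minutes

Over Δt = 631 − 297 = 334 minutes, the level fell by a factor of 142/47.6 ≈ 2.9832.
n = log₂(2.9832) ≈ 1.5769 half-lives, so t½ = 334/1.5769 ≈ 211.81 minutes.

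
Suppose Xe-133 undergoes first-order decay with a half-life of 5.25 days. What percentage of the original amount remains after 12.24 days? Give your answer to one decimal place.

n = 12.24/5.25 ≈ 2.3314 half-lives.
Fraction remaining = (1/2)^2.3314 ≈ 0.19869, i.e. 19.869%.

19.9%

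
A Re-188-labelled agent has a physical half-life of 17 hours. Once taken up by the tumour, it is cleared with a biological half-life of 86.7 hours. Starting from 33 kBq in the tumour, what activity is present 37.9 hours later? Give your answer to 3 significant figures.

1/t_eff = 1/t_phys + 1/t_biol = 1/17 + 1/86.7 = 0.070358 per hour.
t_eff = 17 × 86.7 / (17 + 86.7) ≈ 14.213 hours.
Remaining = 33 × (1/2)^(37.9/14.213) = 33 × (1/2)^2.6666 ≈ 5.1976 kBq.

5.20 kBq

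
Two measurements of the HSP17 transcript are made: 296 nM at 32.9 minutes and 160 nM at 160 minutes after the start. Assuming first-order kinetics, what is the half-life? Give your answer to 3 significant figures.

143 minutes

Over Δt = 160 − 32.9 = 127.1 minutes, the level fell by a factor of 296/160 ≈ 1.85.
n = log₂(1.85) ≈ 0.88753 half-lives, so t½ = 127.1/0.88753 ≈ 143.21 minutes.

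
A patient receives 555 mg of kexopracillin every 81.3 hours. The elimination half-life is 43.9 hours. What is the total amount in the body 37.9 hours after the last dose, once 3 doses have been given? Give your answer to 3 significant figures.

413 mg

The 3 doses were given 200.5, 119.2, 37.9 hours ago.
Total = 555·(1/2)^(200.5/43.9) + 555·(1/2)^(119.2/43.9) + 555·(1/2)^(37.9/43.9)
      = 23.412 + 84.512 + 305.07 ≈ 413 mg.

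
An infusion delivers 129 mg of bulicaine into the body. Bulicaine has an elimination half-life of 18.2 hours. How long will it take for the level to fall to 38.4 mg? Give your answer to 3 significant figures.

Fraction remaining = 38.4/129 ≈ 0.29767.
n = log₂(129/38.4) = ln(3.3594)/ln 2 ≈ 1.7482 half-lives.
t = n × t½ = 1.7482 × 18.2 ≈ 31.817 hours.

31.8 hours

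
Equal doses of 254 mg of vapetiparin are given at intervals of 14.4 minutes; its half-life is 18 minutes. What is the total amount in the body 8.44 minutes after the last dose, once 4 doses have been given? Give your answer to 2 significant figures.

380 mg

The 4 doses were given 51.64, 37.24, 22.84, 8.44 minutes ago.
Total = 254·(1/2)^(51.64/18) + 254·(1/2)^(37.24/18) + 254·(1/2)^(22.84/18) + 254·(1/2)^(8.44/18)
      = 34.771 + 60.539 + 105.4 + 183.52 ≈ 384.23 mg.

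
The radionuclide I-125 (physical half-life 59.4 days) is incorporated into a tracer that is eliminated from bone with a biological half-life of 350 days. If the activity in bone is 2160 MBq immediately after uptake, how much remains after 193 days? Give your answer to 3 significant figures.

155 MBq

1/t_eff = 1/t_phys + 1/t_biol = 1/59.4 + 1/350 = 0.019692 per day.
t_eff = 59.4 × 350 / (59.4 + 350) ≈ 50.782 days.
Remaining = 2160 × (1/2)^(193/50.782) = 2160 × (1/2)^3.8006 ≈ 155.01 MBq.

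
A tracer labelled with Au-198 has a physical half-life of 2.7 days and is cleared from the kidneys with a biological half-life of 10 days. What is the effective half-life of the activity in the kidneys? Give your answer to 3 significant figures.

2.13 days

1/t_eff = 1/t_phys + 1/t_biol = 1/2.7 + 1/10 = 0.47037 per day.
t_eff = 2.7 × 10 / (2.7 + 10) ≈ 2.126 days.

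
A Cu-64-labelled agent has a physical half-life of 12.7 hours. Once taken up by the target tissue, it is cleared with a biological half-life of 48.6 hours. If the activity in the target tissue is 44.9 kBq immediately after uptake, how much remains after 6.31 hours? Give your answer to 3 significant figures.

1/t_eff = 1/t_phys + 1/t_biol = 1/12.7 + 1/48.6 = 0.099316 per hour.
t_eff = 12.7 × 48.6 / (12.7 + 48.6) ≈ 10.069 hours.
Remaining = 44.9 × (1/2)^(6.31/10.069) = 44.9 × (1/2)^0.62669 ≈ 29.08 kBq.

29.1 kBq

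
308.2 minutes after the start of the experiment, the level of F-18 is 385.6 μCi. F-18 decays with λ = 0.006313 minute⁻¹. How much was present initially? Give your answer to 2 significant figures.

2700 μCi

t½ = ln 2 / λ = 0.69315 / 0.006313 ≈ 109.8 minutes.
Number of half-lives elapsed: n = 308.2/109.8 ≈ 2.807.
A₀ = A × 2^n = 385.6 × 2^2.807 = 385.6 × 6.9983 ≈ 2698.5 μCi.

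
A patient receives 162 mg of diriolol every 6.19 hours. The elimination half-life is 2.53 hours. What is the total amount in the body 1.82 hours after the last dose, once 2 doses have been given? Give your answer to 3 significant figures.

116 mg

The 2 doses were given 8.01, 1.82 hours ago.
Total = 162·(1/2)^(8.01/2.53) + 162·(1/2)^(1.82/2.53)
      = 18.049 + 98.393 ≈ 116.44 mg.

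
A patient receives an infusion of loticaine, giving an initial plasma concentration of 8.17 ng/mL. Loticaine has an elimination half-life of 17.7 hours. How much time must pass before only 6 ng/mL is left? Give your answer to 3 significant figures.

7.88 hours

Fraction remaining = 6/8.17 ≈ 0.73439.
n = log₂(8.17/6) = ln(1.3617)/ln 2 ≈ 0.44537 half-lives.
t = n × t½ = 0.44537 × 17.7 ≈ 7.8831 hours.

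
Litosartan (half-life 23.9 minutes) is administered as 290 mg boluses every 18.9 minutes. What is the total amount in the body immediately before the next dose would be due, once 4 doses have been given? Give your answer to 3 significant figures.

The 4 doses were given 75.6, 56.7, 37.8, 18.9 minutes ago.
Total = 290·(1/2)^(75.6/23.9) + 290·(1/2)^(56.7/23.9) + 290·(1/2)^(37.8/23.9) + 290·(1/2)^(18.9/23.9)
      = 32.373 + 56.007 + 96.893 + 167.63 ≈ 352.9 mg.

353 mg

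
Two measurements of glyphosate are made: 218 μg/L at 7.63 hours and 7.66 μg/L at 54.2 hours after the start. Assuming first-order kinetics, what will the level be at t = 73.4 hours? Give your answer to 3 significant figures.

1.93 μg/L

Over Δt = 54.2 − 7.63 = 46.57 hours, the level fell by a factor of 218/7.66 ≈ 28.46.
n = log₂(28.46) ≈ 4.8308 half-lives, so t½ = 46.57/4.8308 ≈ 9.6401 hours.
From t = 54.2 to t = 73.4: 7.66 × (1/2)^((73.4−54.2)/9.6401) ≈ 1.9261 μg/L.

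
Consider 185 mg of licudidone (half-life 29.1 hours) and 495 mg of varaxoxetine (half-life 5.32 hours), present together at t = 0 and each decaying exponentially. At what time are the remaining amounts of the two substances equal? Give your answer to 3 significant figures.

Set 185·(1/2)^(t/29.1) = 495·(1/2)^(t/5.32).
Taking log₂: log₂(185/495) = t·(1/29.1 − 1/5.32).
log₂(0.37374) = -1.4199; 1/29.1 − 1/5.32 = -0.15361.
t = -1.4199 / -0.15361 ≈ 9.2438 hours.

9.24 hours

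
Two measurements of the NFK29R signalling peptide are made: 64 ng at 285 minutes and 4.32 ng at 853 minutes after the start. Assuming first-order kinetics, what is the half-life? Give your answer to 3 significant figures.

Over Δt = 853 − 285 = 568 minutes, the level fell by a factor of 64/4.32 ≈ 14.815.
n = log₂(14.815) ≈ 3.889 half-lives, so t½ = 568/3.889 ≈ 146.05 minutes.

146 minutes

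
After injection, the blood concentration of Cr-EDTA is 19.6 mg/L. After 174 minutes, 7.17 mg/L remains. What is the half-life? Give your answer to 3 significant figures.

A/A₀ = 7.17/19.6 ≈ 0.36582.
n = log₂(2.7336) ≈ 1.4508 half-lives elapsed in 174 minutes.
t½ = 174/1.4508 ≈ 119.93 minutes.

120 minutes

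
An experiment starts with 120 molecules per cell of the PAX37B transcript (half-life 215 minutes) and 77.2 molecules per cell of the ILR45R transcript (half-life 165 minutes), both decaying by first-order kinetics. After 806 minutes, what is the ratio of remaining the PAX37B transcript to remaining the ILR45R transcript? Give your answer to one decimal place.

3.4

PAX37B transcript: 120 × (1/2)^(806/215) = 120 × (1/2)^3.7488 ≈ 8.9262 molecules per cell.
ILR45R transcript: 77.2 × (1/2)^(806/165) = 77.2 × (1/2)^4.8848 ≈ 2.613 molecules per cell.
Ratio ≈ 8.9262 / 2.613 ≈ 3.4162.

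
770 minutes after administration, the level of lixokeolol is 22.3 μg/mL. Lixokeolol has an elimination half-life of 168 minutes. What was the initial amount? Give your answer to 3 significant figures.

535 μg/mL

Number of half-lives elapsed: n = 770/168 ≈ 4.5833.
A₀ = A × 2^n = 22.3 × 2^4.5833 = 22.3 × 23.973 ≈ 534.6 μg/mL.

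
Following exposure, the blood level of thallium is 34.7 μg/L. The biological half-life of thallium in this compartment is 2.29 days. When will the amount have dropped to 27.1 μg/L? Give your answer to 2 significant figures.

Fraction remaining = 27.1/34.7 ≈ 0.78098.
n = log₂(34.7/27.1) = ln(1.2804)/ln 2 ≈ 0.35664 half-lives.
t = n × t½ = 0.35664 × 2.29 ≈ 0.81671 days.

0.82 days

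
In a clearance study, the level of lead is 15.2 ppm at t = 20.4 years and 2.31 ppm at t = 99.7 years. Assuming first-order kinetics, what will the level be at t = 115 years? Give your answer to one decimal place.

1.6 ppm

Over Δt = 99.7 − 20.4 = 79.3 years, the level fell by a factor of 15.2/2.31 ≈ 6.5801.
n = log₂(6.5801) ≈ 2.7181 half-lives, so t½ = 79.3/2.7181 ≈ 29.175 years.
From t = 99.7 to t = 115: 2.31 × (1/2)^((115−99.7)/29.175) ≈ 1.606 ppm.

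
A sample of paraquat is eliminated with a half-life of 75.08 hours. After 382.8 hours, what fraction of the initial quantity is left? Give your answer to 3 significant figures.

0.0292

n = 382.8/75.08 ≈ 5.0986 half-lives.
Fraction remaining = (1/2)^5.0986 ≈ 0.029186.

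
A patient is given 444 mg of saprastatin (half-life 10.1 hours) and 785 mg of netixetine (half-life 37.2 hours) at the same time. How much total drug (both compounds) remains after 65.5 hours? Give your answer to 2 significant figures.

saprastatin: 444 × (1/2)^(65.5/10.1) = 444 × (1/2)^6.4851 ≈ 4.9563 mg.
netixetine: 785 × (1/2)^(65.5/37.2) = 785 × (1/2)^1.7608 ≈ 231.65 mg.
Total = 4.9563 + 231.65 ≈ 236.61 mg.

240 mg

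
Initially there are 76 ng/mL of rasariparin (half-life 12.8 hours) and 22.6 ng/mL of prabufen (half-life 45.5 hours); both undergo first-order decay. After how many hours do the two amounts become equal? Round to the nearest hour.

31 hours

Set 76·(1/2)^(t/12.8) = 22.6·(1/2)^(t/45.5).
Taking log₂: log₂(76/22.6) = t·(1/12.8 − 1/45.5).
log₂(3.3628) = 1.7497; 1/12.8 − 1/45.5 = 0.056147.
t = 1.7497 / 0.056147 ≈ 31.162 hours.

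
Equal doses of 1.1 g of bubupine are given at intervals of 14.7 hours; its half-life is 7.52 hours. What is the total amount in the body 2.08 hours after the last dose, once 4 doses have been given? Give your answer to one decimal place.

1.2 g

The 4 doses were given 46.18, 31.48, 16.78, 2.08 hours ago.
Total = 1.1·(1/2)^(46.18/7.52) + 1.1·(1/2)^(31.48/7.52) + 1.1·(1/2)^(16.78/7.52) + 1.1·(1/2)^(2.08/7.52)
      = 0.015588 + 0.060427 + 0.23425 + 0.90809 ≈ 1.2184 g.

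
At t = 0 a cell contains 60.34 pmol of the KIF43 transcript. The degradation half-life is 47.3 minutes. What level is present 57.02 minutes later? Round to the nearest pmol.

26 pmol

Number of half-lives: n = 57.02/47.3 ≈ 1.2055.
Remaining = 60.34 × (1/2)^1.2055 = 60.34 × 0.43362 ≈ 26.165 pmol.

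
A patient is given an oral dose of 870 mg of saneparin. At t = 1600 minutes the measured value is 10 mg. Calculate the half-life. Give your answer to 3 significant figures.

248 minutes

A/A₀ = 10/870 ≈ 0.011494.
n = log₂(87) ≈ 6.4429 half-lives elapsed in 1600 minutes.
t½ = 1600/6.4429 ≈ 248.33 minutes.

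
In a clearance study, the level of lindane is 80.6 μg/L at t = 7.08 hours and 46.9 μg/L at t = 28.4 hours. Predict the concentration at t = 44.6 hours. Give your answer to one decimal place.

31.1 μg/L

Over Δt = 28.4 − 7.08 = 21.32 hours, the level fell by a factor of 80.6/46.9 ≈ 1.7186.
n = log₂(1.7186) ≈ 0.78119 half-lives, so t½ = 21.32/0.78119 ≈ 27.292 hours.
From t = 28.4 to t = 44.6: 46.9 × (1/2)^((44.6−28.4)/27.292) ≈ 31.08 μg/L.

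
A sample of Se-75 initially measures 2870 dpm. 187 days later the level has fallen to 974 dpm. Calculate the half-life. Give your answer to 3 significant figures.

A/A₀ = 974/2870 ≈ 0.33937.
n = log₂(2.9466) ≈ 1.5591 half-lives elapsed in 187 days.
t½ = 187/1.5591 ≈ 119.94 days.

120 days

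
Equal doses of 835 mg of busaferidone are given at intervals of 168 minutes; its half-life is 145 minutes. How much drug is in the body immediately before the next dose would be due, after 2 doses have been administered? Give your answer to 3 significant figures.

542 mg

The 2 doses were given 336, 168 minutes ago.
Total = 835·(1/2)^(336/145) + 835·(1/2)^(168/145)
      = 167.54 + 374.03 ≈ 541.57 mg.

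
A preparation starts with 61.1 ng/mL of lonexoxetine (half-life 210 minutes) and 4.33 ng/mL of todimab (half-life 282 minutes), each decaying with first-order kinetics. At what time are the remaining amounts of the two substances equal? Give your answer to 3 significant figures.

3140 minutes

Set 61.1·(1/2)^(t/210) = 4.33·(1/2)^(t/282).
Taking log₂: log₂(61.1/4.33) = t·(1/210 − 1/282).
log₂(14.111) = 3.8187; 1/210 − 1/282 = 0.0012158.
t = 3.8187 / 0.0012158 ≈ 3140.9 minutes.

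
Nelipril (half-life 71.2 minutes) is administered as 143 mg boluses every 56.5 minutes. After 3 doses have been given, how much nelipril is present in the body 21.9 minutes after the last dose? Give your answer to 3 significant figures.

221 mg

The 3 doses were given 134.9, 78.4, 21.9 minutes ago.
Total = 143·(1/2)^(134.9/71.2) + 143·(1/2)^(78.4/71.2) + 143·(1/2)^(21.9/71.2)
      = 38.458 + 66.66 + 115.54 ≈ 220.66 mg.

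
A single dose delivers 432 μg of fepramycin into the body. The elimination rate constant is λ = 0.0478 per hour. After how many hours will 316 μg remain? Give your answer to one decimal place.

6.5 hours

t½ = ln 2 / λ = 0.69315 / 0.0478 ≈ 14.501 hours.
Fraction remaining = 316/432 ≈ 0.73148.
n = log₂(432/316) = ln(1.3671)/ln 2 ≈ 0.45111 half-lives.
t = n × t½ = 0.45111 × 14.501 ≈ 6.5415 hours.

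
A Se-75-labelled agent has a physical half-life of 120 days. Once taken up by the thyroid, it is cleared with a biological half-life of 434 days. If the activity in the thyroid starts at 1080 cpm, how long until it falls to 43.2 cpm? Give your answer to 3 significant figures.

1/t_eff = 1/t_phys + 1/t_biol = 1/120 + 1/434 = 0.010637 per day.
t_eff = 120 × 434 / (120 + 434) ≈ 94.007 days.
n = log₂(1080/43.2) ≈ 4.6439; t = 4.6439 × 94.007 ≈ 436.56 days.

437 days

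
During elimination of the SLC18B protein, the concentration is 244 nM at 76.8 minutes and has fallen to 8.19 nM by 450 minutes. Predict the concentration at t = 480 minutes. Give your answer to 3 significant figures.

6.23 nM

Over Δt = 450 − 76.8 = 373.2 minutes, the level fell by a factor of 244/8.19 ≈ 29.792.
n = log₂(29.792) ≈ 4.8969 half-lives, so t½ = 373.2/4.8969 ≈ 76.212 minutes.
From t = 450 to t = 480: 8.19 × (1/2)^((480−450)/76.212) ≈ 6.2343 nM.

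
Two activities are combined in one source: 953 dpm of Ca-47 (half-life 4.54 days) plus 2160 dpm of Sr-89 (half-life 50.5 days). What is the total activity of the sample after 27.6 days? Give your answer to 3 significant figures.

1490 dpm

Ca-47: 953 × (1/2)^(27.6/4.54) = 953 × (1/2)^6.0793 ≈ 14.094 dpm.
Sr-89: 2160 × (1/2)^(27.6/50.5) = 2160 × (1/2)^0.54653 ≈ 1478.9 dpm.
Total = 14.094 + 1478.9 ≈ 1493 dpm.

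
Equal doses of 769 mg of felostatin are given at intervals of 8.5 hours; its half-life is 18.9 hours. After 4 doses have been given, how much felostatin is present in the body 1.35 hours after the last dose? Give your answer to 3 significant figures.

1950 mg

The 4 doses were given 26.85, 18.35, 9.85, 1.35 hours ago.
Total = 769·(1/2)^(26.85/18.9) + 769·(1/2)^(18.35/18.9) + 769·(1/2)^(9.85/18.9) + 769·(1/2)^(1.35/18.9)
      = 287.26 + 392.33 + 535.85 + 731.85 ≈ 1947.3 mg.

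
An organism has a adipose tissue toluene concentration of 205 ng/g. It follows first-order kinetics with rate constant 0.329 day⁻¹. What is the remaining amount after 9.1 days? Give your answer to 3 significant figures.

t½ = ln 2 / λ = 0.69315 / 0.329 ≈ 2.1068 days.
Number of half-lives: n = 9.1/2.1068 ≈ 4.3193.
Remaining = 205 × (1/2)^4.3193 = 205 × 0.050092 ≈ 10.269 ng/g.

10.3 ng/g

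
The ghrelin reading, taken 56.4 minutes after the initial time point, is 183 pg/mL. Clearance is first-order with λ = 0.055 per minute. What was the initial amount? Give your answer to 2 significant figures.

t½ = ln 2 / λ = 0.69315 / 0.055 ≈ 12.603 minutes.
Number of half-lives elapsed: n = 56.4/12.603 ≈ 4.4752.
A₀ = A × 2^n = 183 × 2^4.4752 = 183 × 22.242 ≈ 4070.4 pg/mL.

4100 pg/mL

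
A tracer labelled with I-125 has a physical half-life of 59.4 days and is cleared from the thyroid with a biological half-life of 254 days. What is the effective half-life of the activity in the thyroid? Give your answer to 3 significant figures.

1/t_eff = 1/t_phys + 1/t_biol = 1/59.4 + 1/254 = 0.020772 per day.
t_eff = 59.4 × 254 / (59.4 + 254) ≈ 48.142 days.

48.1 days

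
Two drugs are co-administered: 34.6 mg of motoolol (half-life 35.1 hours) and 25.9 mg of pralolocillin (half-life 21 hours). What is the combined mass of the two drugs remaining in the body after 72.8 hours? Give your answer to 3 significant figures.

10.6 mg

motoolol: 34.6 × (1/2)^(72.8/35.1) = 34.6 × (1/2)^2.0741 ≈ 8.2171 mg.
pralolocillin: 25.9 × (1/2)^(72.8/21) = 25.9 × (1/2)^3.4667 ≈ 2.3428 mg.
Total = 8.2171 + 2.3428 ≈ 10.56 mg.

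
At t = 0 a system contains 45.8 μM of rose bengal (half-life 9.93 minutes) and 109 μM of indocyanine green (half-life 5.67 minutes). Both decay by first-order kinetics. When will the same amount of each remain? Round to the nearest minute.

Set 45.8·(1/2)^(t/9.93) = 109·(1/2)^(t/5.67).
Taking log₂: log₂(45.8/109) = t·(1/9.93 − 1/5.67).
log₂(0.42018) = -1.2509; 1/9.93 − 1/5.67 = -0.075662.
t = -1.2509 / -0.075662 ≈ 16.533 minutes.

17 minutes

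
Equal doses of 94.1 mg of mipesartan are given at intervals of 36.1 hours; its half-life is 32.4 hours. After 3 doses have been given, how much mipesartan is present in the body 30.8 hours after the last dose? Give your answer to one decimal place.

The 3 doses were given 103, 66.9, 30.8 hours ago.
Total = 94.1·(1/2)^(103/32.4) + 94.1·(1/2)^(66.9/32.4) + 94.1·(1/2)^(30.8/32.4)
      = 10.39 + 22.492 + 48.688 ≈ 81.57 mg.

81.6 mg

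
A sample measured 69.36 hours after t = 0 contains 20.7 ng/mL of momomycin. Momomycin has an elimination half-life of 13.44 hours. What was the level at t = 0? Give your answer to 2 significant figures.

Number of half-lives elapsed: n = 69.36/13.44 ≈ 5.1607.
A₀ = A × 2^n = 20.7 × 2^5.1607 = 20.7 × 35.771 ≈ 740.46 ng/mL.

740 ng/mL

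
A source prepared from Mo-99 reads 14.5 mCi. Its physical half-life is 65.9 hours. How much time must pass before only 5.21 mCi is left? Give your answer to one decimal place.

Fraction remaining = 5.21/14.5 ≈ 0.35931.
n = log₂(14.5/5.21) = ln(2.7831)/ln 2 ≈ 1.4767 half-lives.
t = n × t½ = 1.4767 × 65.9 ≈ 97.314 hours.

97.3 hours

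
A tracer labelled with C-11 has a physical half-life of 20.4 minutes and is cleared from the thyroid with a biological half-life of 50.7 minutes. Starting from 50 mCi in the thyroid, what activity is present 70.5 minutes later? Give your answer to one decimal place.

1/t_eff = 1/t_phys + 1/t_biol = 1/20.4 + 1/50.7 = 0.068743 per minute.
t_eff = 20.4 × 50.7 / (20.4 + 50.7) ≈ 14.547 minutes.
Remaining = 50 × (1/2)^(70.5/14.547) = 50 × (1/2)^4.8464 ≈ 1.738 mCi.

1.7 mCi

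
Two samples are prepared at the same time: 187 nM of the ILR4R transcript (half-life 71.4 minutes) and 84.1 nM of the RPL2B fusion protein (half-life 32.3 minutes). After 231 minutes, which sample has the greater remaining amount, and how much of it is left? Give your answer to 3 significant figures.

ILR4R transcript: 187 × (1/2)^3.2353 ≈ 19.857 nM.
RPL2B fusion protein: 84.1 × (1/2)^7.1517 ≈ 0.59145 nM.
ILR4R transcript has more remaining, at ≈ 19.857 nM.

ILR4R transcript, 19.9 nM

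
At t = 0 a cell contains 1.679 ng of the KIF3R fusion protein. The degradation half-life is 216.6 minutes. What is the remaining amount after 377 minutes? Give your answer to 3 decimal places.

Number of half-lives: n = 377/216.6 ≈ 1.7405.
Remaining = 1.679 × (1/2)^1.7405 = 1.679 × 0.29926 ≈ 0.50246 ng.

0.502 ng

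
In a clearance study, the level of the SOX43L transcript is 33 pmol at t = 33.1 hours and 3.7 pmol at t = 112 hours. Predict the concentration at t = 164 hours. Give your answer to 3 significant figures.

0.875 pmol

Over Δt = 112 − 33.1 = 78.9 hours, the level fell by a factor of 33/3.7 ≈ 8.9189.
n = log₂(8.9189) ≈ 3.1569 half-lives, so t½ = 78.9/3.1569 ≈ 24.993 hours.
From t = 112 to t = 164: 3.7 × (1/2)^((164−112)/24.993) ≈ 0.87476 pmol.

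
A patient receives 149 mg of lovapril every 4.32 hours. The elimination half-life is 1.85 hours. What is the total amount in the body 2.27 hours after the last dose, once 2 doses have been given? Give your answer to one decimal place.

The 2 doses were given 6.59, 2.27 hours ago.
Total = 149·(1/2)^(6.59/1.85) + 149·(1/2)^(2.27/1.85)
      = 12.614 + 63.652 ≈ 76.267 mg.

76.3 mg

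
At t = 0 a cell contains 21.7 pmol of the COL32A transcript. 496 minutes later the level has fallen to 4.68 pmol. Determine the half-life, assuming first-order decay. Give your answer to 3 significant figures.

224 minutes

A/A₀ = 4.68/21.7 ≈ 0.21567.
n = log₂(4.6368) ≈ 2.2131 half-lives elapsed in 496 minutes.
t½ = 496/2.2131 ≈ 224.12 minutes.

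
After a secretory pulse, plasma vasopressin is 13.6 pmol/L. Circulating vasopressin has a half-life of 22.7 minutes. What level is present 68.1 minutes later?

1.7 pmol/L

Elapsed time is 3 half-lives (68.1/22.7).
Each half-life halves the amount: 13.6 × (1/2)^3 = 13.6/8 = 1.7 pmol/L.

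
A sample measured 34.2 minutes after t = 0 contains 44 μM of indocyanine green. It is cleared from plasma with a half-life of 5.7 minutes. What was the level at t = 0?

Number of half-lives elapsed: n = 34.2/5.7 ≈ 6.
A₀ = A × 2^n = 44 × 2^6 = 44 × 64 ≈ 2816 μM.

2816 μM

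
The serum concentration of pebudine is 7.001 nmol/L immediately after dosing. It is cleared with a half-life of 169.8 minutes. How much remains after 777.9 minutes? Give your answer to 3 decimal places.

Number of half-lives: n = 777.9/169.8 ≈ 4.5813.
Remaining = 7.001 × (1/2)^4.5813 = 7.001 × 0.041773 ≈ 0.29246 nmol/L.

0.292 nmol/L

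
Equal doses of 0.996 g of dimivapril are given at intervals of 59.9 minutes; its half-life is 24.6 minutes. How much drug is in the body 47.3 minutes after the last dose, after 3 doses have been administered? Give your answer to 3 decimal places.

The 3 doses were given 167.1, 107.2, 47.3 minutes ago.
Total = 0.996·(1/2)^(167.1/24.6) + 0.996·(1/2)^(107.2/24.6) + 0.996·(1/2)^(47.3/24.6)
      = 0.0089838 + 0.04858 + 0.26269 ≈ 0.32026 g.

0.320 g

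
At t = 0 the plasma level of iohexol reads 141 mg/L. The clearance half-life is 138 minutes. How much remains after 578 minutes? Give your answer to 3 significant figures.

Number of half-lives: n = 578/138 ≈ 4.1884.
Remaining = 141 × (1/2)^4.1884 = 141 × 0.054848 ≈ 7.7336 mg/L.

7.73 mg/L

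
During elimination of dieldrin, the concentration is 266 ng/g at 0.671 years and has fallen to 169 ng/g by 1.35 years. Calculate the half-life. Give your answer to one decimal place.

1.0 years

Over Δt = 1.35 − 0.671 = 0.679 years, the level fell by a factor of 266/169 ≈ 1.574.
n = log₂(1.574) ≈ 0.6544 half-lives, so t½ = 0.679/0.6544 ≈ 1.0376 years.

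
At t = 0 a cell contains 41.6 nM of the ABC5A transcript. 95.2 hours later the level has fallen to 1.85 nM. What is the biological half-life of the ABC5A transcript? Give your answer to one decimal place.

21.2 hours

A/A₀ = 1.85/41.6 ≈ 0.044471.
n = log₂(22.486) ≈ 4.491 half-lives elapsed in 95.2 hours.
t½ = 95.2/4.491 ≈ 21.198 hours.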